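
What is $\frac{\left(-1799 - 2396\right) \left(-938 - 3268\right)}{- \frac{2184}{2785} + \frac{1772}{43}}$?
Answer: $\frac{1056488789175}{2420554} \approx 4.3647 \cdot 10^{5}$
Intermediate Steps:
$\frac{\left(-1799 - 2396\right) \left(-938 - 3268\right)}{- \frac{2184}{2785} + \frac{1772}{43}} = \frac{\left(-4195\right) \left(-4206\right)}{\left(-2184\right) \frac{1}{2785} + 1772 \cdot \frac{1}{43}} = \frac{17644170}{- \frac{2184}{2785} + \frac{1772}{43}} = \frac{17644170}{\frac{4841108}{119755}} = 17644170 \cdot \frac{119755}{4841108} = \frac{1056488789175}{2420554}$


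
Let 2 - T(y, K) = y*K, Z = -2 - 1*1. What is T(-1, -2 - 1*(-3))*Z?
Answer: -9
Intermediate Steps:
Z = -3 (Z = -2 - 1 = -3)
T(y, K) = 2 - K*y (T(y, K) = 2 - y*K = 2 - K*y)
T(-1, -2 - 1*(-3))*Z = (2 - 1*(-2 - 1*(-3))*(-1))*(-3) = (2 - 1*(-2 + 3)*(-1))*(-3) = (2 - 1*1*(-1))*(-3) = (2 + 1)*(-3) = 3*(-3) = -9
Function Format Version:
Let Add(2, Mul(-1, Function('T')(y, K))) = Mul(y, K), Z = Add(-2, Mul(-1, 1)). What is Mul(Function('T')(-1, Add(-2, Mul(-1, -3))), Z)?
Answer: -9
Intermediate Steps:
Z = -3 (Z = Add(-2, -1) = -3)
Function('T')(y, K) = Add(2, Mul(-1, K, y)) (Function('T')(y, K) = Add(2, Mul(-1, Mul(y, K))) = Add(2, Mul(-1, Mul(K, y))) = Add(2, Mul(-1, K, y)))
Mul(Function('T')(-1, Add(-2, Mul(-1, -3))), Z) = Mul(Add(2, Mul(-1, Add(-2, Mul(-1, -3)), -1)), -3) = Mul(Add(2, Mul(-1, Add(-2, 3), -1)), -3) = Mul(Add(2, Mul(-1, 1, -1)), -3) = Mul(Add(2, 1), -3) = Mul(3, -3) = -9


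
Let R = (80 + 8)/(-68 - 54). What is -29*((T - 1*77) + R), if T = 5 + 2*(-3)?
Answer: 139258/61 ≈ 2282.9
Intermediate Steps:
R = -44/61 (R = 88/(-122) = 88*(-1/122) = -44/61 ≈ -0.72131)
T = -1 (T = 5 - 6 = -1)
-29*((T - 1*77) + R) = -29*((-1 - 1*77) - 44/61) = -29*((-1 - 77) - 44/61) = -29*(-78 - 44/61) = -29*(-4802/61) = 139258/61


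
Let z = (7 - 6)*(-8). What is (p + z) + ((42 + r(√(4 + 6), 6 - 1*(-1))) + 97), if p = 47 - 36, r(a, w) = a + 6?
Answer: 148 + √10 ≈ 151.16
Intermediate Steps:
r(a, w) = 6 + a
z = -8 (z = 1*(-8) = -8)
p = 11
(p + z) + ((42 + r(√(4 + 6), 6 - 1*(-1))) + 97) = (11 - 8) + ((42 + (6 + √(4 + 6))) + 97) = 3 + ((42 + (6 + √10)) + 97) = 3 + ((48 + √10) + 97) = 3 + (145 + √10) = 148 + √10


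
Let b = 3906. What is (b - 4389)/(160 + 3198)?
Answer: -21/146 ≈ -0.14384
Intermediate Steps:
(b - 4389)/(160 + 3198) = (3906 - 4389)/(160 + 3198) = -483/3358 = -483*1/3358 = -21/146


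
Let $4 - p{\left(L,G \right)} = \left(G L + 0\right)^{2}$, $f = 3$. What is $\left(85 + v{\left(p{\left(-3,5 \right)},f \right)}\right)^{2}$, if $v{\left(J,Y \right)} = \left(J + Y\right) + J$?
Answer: $125316$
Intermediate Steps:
$p{\left(L,G \right)} = 4 - G^{2} L^{2}$ ($p{\left(L,G \right)} = 4 - \left(G L + 0\right)^{2} = 4 - \left(G L\right)^{2} = 4 - G^{2} L^{2}$)
$v{\left(J,Y \right)} = Y + 2 J$
$\left(85 + v{\left(p{\left(-3,5 \right)},f \right)}\right)^{2} = \left(85 + \left(3 + 2 \left(4 - 5^{2} \left(-3\right)^{2}\right)\right)\right)^{2} = \left(85 + \left(3 + 2 \left(4 - 25 \cdot 9\right)\right)\right)^{2} = \left(85 + \left(3 + 2 \left(4 - 225\right)\right)\right)^{2} = \left(85 + \left(3 + 2 \left(-221\right)\right)\right)^{2} = \left(85 + \left(3 - 442\right)\right)^{2} = \left(85 - 439\right)^{2} = \left(-354\right)^{2} = 125316$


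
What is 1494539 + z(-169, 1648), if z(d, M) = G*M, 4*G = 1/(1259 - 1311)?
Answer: 19428904/13 ≈ 1.4945e+6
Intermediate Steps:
G = -1/208 (G = 1/(4*(1259 - 1311)) = (¼)/(-52) = (¼)*(-1/52) = -1/208 ≈ -0.0048077)
z(d, M) = -M/208
1494539 + z(-169, 1648) = 1494539 - 1/208*1648 = 1494539 - 103/13 = 19428904/13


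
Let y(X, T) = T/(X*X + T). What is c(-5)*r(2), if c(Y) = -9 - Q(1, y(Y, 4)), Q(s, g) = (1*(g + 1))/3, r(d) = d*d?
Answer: -1088/29 ≈ -37.517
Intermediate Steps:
r(d) = d**2
y(X, T) = T/(T + X**2) (y(X, T) = T/(X**2 + T) = T/(T + X**2))
Q(s, g) = 1/3 + g/3 (Q(s, g) = (1*(1 + g))*(1/3) = (1 + g)*(1/3) = 1/3 + g/3)
c(Y) = -28/3 - 4/(3*(4 + Y**2)) (c(Y) = -9 - (1/3 + (4/(4 + Y**2))/3) = -9 - (1/3 + 4/(3*(4 + Y**2))) = -9 + (-1/3 - 4/(3*(4 + Y**2))) = -28/3 - 4/(3*(4 + Y**2)))
c(-5)*r(2) = (4*(-29 - 7*(-5)**2)/(3*(4 + (-5)**2)))*2**2 = (4*(-29 - 7*25)/(3*(4 + 25)))*4 = ((4/3)*(-29 - 175)/29)*4 = ((4/3)*(1/29)*(-204))*4 = -272/29*4 = -1088/29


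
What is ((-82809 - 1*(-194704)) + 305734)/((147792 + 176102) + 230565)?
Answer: 417629/554459 ≈ 0.75322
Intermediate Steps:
((-82809 - 1*(-194704)) + 305734)/((147792 + 176102) + 230565) = ((-82809 + 194704) + 305734)/(323894 + 230565) = (111895 + 305734)/554459 = 417629*(1/554459) = 417629/554459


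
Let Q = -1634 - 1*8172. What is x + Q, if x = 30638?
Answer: 20832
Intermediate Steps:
Q = -9806 (Q = -1634 - 8172 = -9806)
x + Q = 30638 - 9806 = 20832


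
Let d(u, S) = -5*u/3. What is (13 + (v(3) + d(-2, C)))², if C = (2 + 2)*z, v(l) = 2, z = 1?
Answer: 3025/9 ≈ 336.11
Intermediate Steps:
C = 4 (C = (2 + 2)*1 = 4*1 = 4)
d(u, S) = -5*u/3
(13 + (v(3) + d(-2, C)))² = (13 + (2 - 5/3*(-2)))² = (13 + (2 + 10/3))² = (13 + 16/3)² = (55/3)² = 3025/9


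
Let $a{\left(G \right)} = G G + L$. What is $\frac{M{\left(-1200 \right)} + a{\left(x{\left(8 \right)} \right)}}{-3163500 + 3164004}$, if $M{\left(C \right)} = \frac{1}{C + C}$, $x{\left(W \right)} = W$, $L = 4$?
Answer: $\frac{163199}{1209600} \approx 0.13492$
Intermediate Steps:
$a{\left(G \right)} = 4 + G^{2}$ ($a{\left(G \right)} = G G + 4 = G^{2} + 4 = 4 + G^{2}$)
$M{\left(C \right)} = \frac{1}{2 C}$
$\frac{M{\left(-1200 \right)} + a{\left(x{\left(8 \right)} \right)}}{-3163500 + 3164004} = \frac{\frac{1}{2 \left(-1200\right)} + \left(4 + 8^{2}\right)}{-3163500 + 3164004} = \frac{\frac{1}{2} \left(- \frac{1}{1200}\right) + \left(4 + 64\right)}{504} = \left(- \frac{1}{2400} + 68\right) \frac{1}{504} = \frac{163199}{2400} \cdot \frac{1}{504} = \frac{163199}{1209600}$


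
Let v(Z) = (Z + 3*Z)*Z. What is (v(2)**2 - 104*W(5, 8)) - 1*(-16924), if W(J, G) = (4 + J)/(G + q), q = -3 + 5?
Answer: 85432/5 ≈ 17086.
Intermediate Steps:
q = 2
v(Z) = 4*Z**2 (v(Z) = (4*Z)*Z = 4*Z**2)
W(J, G) = (4 + J)/(2 + G) (W(J, G) = (4 + J)/(G + 2) = (4 + J)/(2 + G))
(v(2)**2 - 104*W(5, 8)) - 1*(-16924) = ((4*2**2)**2 - 104*(4 + 5)/(2 + 8)) - 1*(-16924) = ((4*4)**2 - 104*9/10) + 16924 = (16**2 - 52*9/5) + 16924 = (256 - 104*9/10) + 16924 = (256 - 468/5) + 16924 = 812/5 + 16924 = 85432/5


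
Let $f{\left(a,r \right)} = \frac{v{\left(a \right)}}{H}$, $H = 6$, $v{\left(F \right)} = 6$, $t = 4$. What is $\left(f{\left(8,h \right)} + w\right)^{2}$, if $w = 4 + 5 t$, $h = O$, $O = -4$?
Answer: $625$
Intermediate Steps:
$h = -4$
$f{\left(a,r \right)} = 1$ ($f{\left(a,r \right)} = \frac{6}{6} = 6 \cdot \frac{1}{6} = 1$)
$w = 24$ ($w = 4 + 5 \cdot 4 = 4 + 20 = 24$)
$\left(f{\left(8,h \right)} + w\right)^{2} = \left(1 + 24\right)^{2} = 25^{2} = 625$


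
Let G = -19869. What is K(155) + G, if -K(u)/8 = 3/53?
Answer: -1053081/53 ≈ -19869.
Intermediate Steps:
K(u) = -24/53
K(155) + G = -24/53 - 19869 = -1053081/53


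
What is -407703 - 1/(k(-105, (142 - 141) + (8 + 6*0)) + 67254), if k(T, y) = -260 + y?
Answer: -27317324110/67003 ≈ -4.0770e+5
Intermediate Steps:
-407703 - 1/(k(-105, (142 - 141) + (8 + 6*0)) + 67254) = -407703 - 1/((-260 + ((142 - 141) + (8 + 6*0))) + 67254) = -407703 - 1/((-260 + (1 + (8 + 0))) + 67254) = -407703 - 1/((-260 + (1 + 8)) + 67254) = -407703 - 1/((-260 + 9) + 67254) = -407703 - 1/(-251 + 67254) = -407703 - 1/67003 = -27317324110/67003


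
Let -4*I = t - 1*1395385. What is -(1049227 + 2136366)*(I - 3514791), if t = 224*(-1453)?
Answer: 39304824411051/4 ≈ 9.8262e+12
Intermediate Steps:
t = -325472
I = 1720857/4 (I = -(-325472 - 1*1395385)/4 = -(-325472 - 1395385)/4 = -1/4*(-1720857) = 1720857/4 ≈ 4.3021e+5)
-(1049227 + 2136366)*(I - 3514791) = -(1049227 + 2136366)*(1720857/4 - 3514791) = -3185593*(-12338307)/4 = -1*(-39304824411051/4) = 39304824411051/4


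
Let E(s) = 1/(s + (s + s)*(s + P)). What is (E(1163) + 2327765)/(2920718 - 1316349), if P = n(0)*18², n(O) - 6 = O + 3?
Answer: 22087968880506/15223724278373 ≈ 1.4509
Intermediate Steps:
n(O) = 9 + O (n(O) = 6 + (O + 3) = 6 + (3 + O) = 9 + O)
P = 2916 (P = (9 + 0)*18² = 9*324 = 2916)
E(s) = 1/(s + 2*s*(2916 + s)) (E(s) = 1/(s + (s + s)*(s + 2916)) = 1/(s + (2*s)*(2916 + s)) = 1/(s + 2*s*(2916 + s)))
(E(1163) + 2327765)/(2920718 - 1316349) = (1/(1163*(5833 + 2*1163)) + 2327765)/(2920718 - 1316349) = (1/(1163*(5833 + 2326)) + 2327765)/1604369 = ((1/1163)/8159 + 2327765)*(1/1604369) = ((1/1163)*(1/8159) + 2327765)*(1/1604369) = (1/9488917 + 2327765)*(1/1604369) = (22087968880506/9488917)*(1/1604369) = 22087968880506/15223724278373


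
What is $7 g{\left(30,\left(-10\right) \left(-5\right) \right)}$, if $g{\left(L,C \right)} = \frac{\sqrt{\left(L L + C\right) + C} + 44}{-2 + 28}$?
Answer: $\frac{154}{13} + \frac{35 \sqrt{10}}{13} \approx 20.36$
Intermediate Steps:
$g{\left(L,C \right)} = \frac{22}{13} + \frac{\sqrt{L^{2} + 2 C}}{26}$ ($g{\left(L,C \right)} = \frac{\sqrt{\left(L^{2} + C\right) + C} + 44}{26} = \left(\sqrt{\left(C + L^{2}\right) + C} + 44\right) \frac{1}{26} = \left(\sqrt{L^{2} + 2 C} + 44\right) \frac{1}{26} = \left(44 + \sqrt{L^{2} + 2 C}\right) \frac{1}{26} = \frac{22}{13} + \frac{\sqrt{L^{2} + 2 C}}{26}$)
$7 g{\left(30,\left(-10\right) \left(-5\right) \right)} = 7 \left(\frac{22}{13} + \frac{\sqrt{30^{2} + 2 \left(\left(-10\right) \left(-5\right)\right)}}{26}\right) = 7 \left(\frac{22}{13} + \frac{\sqrt{900 + 2 \cdot 50}}{26}\right) = 7 \left(\frac{22}{13} + \frac{\sqrt{900 + 100}}{26}\right) = 7 \left(\frac{22}{13} + \frac{\sqrt{1000}}{26}\right) = 7 \left(\frac{22}{13} + \frac{10 \sqrt{10}}{26}\right) = 7 \left(\frac{22}{13} + \frac{5 \sqrt{10}}{13}\right) = \frac{154}{13} + \frac{35 \sqrt{10}}{13}$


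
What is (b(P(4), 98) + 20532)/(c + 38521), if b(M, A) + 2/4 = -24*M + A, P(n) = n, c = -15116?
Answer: 41067/46810 ≈ 0.87731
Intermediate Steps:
b(M, A) = -1/2 + A - 24*M (b(M, A) = -1/2 + (-24*M + A) = -1/2 + (A - 24*M) = -1/2 + A - 24*M)
(b(P(4), 98) + 20532)/(c + 38521) = ((-1/2 + 98 - 24*4) + 20532)/(-15116 + 38521) = ((-1/2 + 98 - 96) + 20532)/23405 = (3/2 + 20532)*(1/23405) = (41067/2)*(1/23405) = 41067/46810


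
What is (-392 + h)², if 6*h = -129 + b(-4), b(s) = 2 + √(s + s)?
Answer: 6145433/36 - 2479*I*√2/9 ≈ 1.7071e+5 - 389.54*I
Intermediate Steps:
b(s) = 2 + √2*√s (b(s) = 2 + √(2*s) = 2 + √2*√s)
h = -127/6 + I*√2/3 (h = (-129 + (2 + √2*√(-4)))/6 = (-129 + (2 + √2*(2*I)))/6 = (-129 + (2 + 2*I*√2))/6 = (-127 + 2*I*√2)/6 = -127/6 + I*√2/3 ≈ -21.167 + 0.4714*I)
(-392 + h)² = (-392 + (-127/6 + I*√2/3))² = (-2479/6 + I*√2/3)²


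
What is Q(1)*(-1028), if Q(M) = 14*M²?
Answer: -14392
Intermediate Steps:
Q(1)*(-1028) = (14*1²)*(-1028) = (14*1)*(-1028) = 14*(-1028) = -14392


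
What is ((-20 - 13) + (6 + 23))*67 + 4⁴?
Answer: -12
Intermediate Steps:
((-20 - 13) + (6 + 23))*67 + 4⁴ = (-33 + 29)*67 + 256 = -4*67 + 256 = -268 + 256 = -12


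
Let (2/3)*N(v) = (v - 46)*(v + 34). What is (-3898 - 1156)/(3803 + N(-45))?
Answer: -10108/10609 ≈ -0.95278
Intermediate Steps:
N(v) = 3*(-46 + v)*(34 + v)/2 (N(v) = 3*((v - 46)*(v + 34))/2 = 3*((-46 + v)*(34 + v))/2 = 3*(-46 + v)*(34 + v)/2)
(-3898 - 1156)/(3803 + N(-45)) = (-3898 - 1156)/(3803 + (-2346 - 18*(-45) + (3/2)*(-45)²)) = -5054/(3803 + (-2346 + 810 + (3/2)*2025)) = -5054/(3803 + (-2346 + 810 + 6075/2)) = -5054/(3803 + 3003/2) = -5054/10609/2 = -5054*2/10609 = -10108/10609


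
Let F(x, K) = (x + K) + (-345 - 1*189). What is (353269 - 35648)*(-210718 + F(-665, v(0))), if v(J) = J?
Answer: -67309289457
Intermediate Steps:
F(x, K) = -534 + K + x (F(x, K) = (K + x) + (-345 - 189) = (K + x) - 534 = -534 + K + x)
(353269 - 35648)*(-210718 + F(-665, v(0))) = (353269 - 35648)*(-210718 + (-534 + 0 - 665)) = 317621*(-210718 - 1199) = 317621*(-211917) = -67309289457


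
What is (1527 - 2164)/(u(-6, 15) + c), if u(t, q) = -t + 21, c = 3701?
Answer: -637/3728 ≈ -0.17087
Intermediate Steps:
u(t, q) = 21 - t
(1527 - 2164)/(u(-6, 15) + c) = (1527 - 2164)/((21 - 1*(-6)) + 3701) = -637/((21 + 6) + 3701) = -637/(27 + 3701) = -637/3728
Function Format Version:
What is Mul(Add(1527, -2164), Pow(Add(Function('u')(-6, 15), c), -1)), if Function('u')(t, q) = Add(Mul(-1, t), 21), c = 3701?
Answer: Rational(-637, 3728) ≈ -0.17087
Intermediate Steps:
Function('u')(t, q) = Add(21, Mul(-1, t))
Mul(Add(1527, -2164), Pow(Add(Function('u')(-6, 15), c), -1)) = Mul(Add(1527, -2164), Pow(Add(Add(21, Mul(-1, -6)), 3701), -1)) = Mul(-637, Pow(Add(Add(21, 6), 3701), -1)) = Mul(-637, Pow(Add(27, 3701), -1)) = Mul(-637, Pow(3728, -1)) = Mul(-637, Rational(1, 3728)) = Rational(-637, 3728)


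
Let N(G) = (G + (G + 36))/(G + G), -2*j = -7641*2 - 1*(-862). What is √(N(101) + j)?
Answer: √73561229/101 ≈ 84.919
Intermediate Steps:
j = 7210 (j = -(-7641*2 - 1*(-862))/2 = -(-15282 + 862)/2 = -½*(-14420) = 7210)
N(G) = (36 + 2*G)/(2*G) (N(G) = (G + (36 + G))/((2*G)) = (36 + 2*G)*(1/(2*G)) = (36 + 2*G)/(2*G))
√(N(101) + j) = √((18 + 101)/101 + 7210) = √((1/101)*119 + 7210) = √(119/101 + 7210) = √(728329/101) = √73561229/101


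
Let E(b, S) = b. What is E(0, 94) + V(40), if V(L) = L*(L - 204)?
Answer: -6560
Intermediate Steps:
V(L) = L*(-204 + L)
E(0, 94) + V(40) = 0 + 40*(-204 + 40) = 0 + 40*(-164) = 0 - 6560 = -6560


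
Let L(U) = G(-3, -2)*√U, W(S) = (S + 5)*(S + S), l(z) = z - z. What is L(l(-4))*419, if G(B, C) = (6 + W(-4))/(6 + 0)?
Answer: 0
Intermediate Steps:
l(z) = 0
W(S) = 2*S*(5 + S) (W(S) = (5 + S)*(2*S) = 2*S*(5 + S))
G(B, C) = -⅓ (G(B, C) = (6 + 2*(-4)*(5 - 4))/(6 + 0) = (6 + 2*(-4)*1)/6 = (6 - 8)*(⅙) = -2*⅙ = -⅓)
L(U) = -√U/3
L(l(-4))*419 = -√0/3*419 = -⅓*0*419 = 0*419 = 0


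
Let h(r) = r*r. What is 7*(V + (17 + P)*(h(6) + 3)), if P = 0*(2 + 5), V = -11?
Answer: 4564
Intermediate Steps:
h(r) = r²
P = 0 (P = 0*7 = 0)
7*(V + (17 + P)*(h(6) + 3)) = 7*(-11 + (17 + 0)*(6² + 3)) = 7*(-11 + 17*(36 + 3)) = 7*(-11 + 17*39) = 7*(-11 + 663) = 7*652 = 4564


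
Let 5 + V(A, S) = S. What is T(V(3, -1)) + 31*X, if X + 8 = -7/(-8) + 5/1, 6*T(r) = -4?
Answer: -1597/24 ≈ -66.542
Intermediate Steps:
V(A, S) = -5 + S
T(r) = -⅔ (T(r) = (⅙)*(-4) = -⅔)
X = -17/8 (X = -8 + (-7/(-8) + 5/1) = -8 + (-7*(-⅛) + 5*1) = -8 + (7/8 + 5) = -8 + 47/8 = -17/8 ≈ -2.1250)
T(V(3, -1)) + 31*X = -⅔ + 31*(-17/8) = -⅔ - 527/8 = -1597/24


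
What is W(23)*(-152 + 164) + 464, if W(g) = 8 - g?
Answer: 284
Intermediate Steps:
W(23)*(-152 + 164) + 464 = (8 - 1*23)*(-152 + 164) + 464 = (8 - 23)*12 + 464 = -15*12 + 464 = -180 + 464 = 284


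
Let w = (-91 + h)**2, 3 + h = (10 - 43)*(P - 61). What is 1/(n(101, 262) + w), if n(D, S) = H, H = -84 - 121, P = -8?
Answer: 1/4765284 ≈ 2.0985e-7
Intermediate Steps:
H = -205
n(D, S) = -205
h = 2274 (h = -3 + (10 - 43)*(-8 - 61) = -3 - 33*(-69) = -3 + 2277 = 2274)
w = 4765489 (w = (-91 + 2274)**2 = 2183**2 = 4765489)
1/(n(101, 262) + w) = 1/(-205 + 4765489) = 1/4765284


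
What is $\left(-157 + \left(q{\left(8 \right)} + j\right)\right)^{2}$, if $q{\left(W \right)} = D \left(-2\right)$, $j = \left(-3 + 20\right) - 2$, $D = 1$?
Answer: $20736$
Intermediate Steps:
$j = 15$ ($j = 17 - 2 = 15$)
$q{\left(W \right)} = -2$ ($q{\left(W \right)} = 1 \left(-2\right) = -2$)
$\left(-157 + \left(q{\left(8 \right)} + j\right)\right)^{2} = \left(-157 + \left(-2 + 15\right)\right)^{2} = \left(-157 + 13\right)^{2} = \left(-144\right)^{2} = 20736$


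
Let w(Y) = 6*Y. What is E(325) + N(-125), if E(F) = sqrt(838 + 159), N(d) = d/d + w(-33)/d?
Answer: 323/125 + sqrt(997) ≈ 34.159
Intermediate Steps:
N(d) = 1 - 198/d (N(d) = d/d + (6*(-33))/d = 1 - 198/d)
E(F) = sqrt(997)
E(325) + N(-125) = sqrt(997) + (-198 - 125)/(-125) = sqrt(997) - 1/125*(-323) = sqrt(997) + 323/125 = 323/125 + sqrt(997)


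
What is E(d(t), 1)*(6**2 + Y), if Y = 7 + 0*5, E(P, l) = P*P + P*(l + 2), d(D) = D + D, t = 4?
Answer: 3784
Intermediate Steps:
d(D) = 2*D
E(P, l) = P**2 + P*(2 + l)
Y = 7 (Y = 7 + 0 = 7)
E(d(t), 1)*(6**2 + Y) = ((2*4)*(2 + 2*4 + 1))*(6**2 + 7) = (8*(2 + 8 + 1))*(36 + 7) = (8*11)*43 = 88*43 = 3784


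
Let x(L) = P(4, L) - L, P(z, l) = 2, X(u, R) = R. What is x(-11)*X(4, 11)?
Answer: 143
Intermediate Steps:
x(L) = 2 - L
x(-11)*X(4, 11) = (2 - 1*(-11))*11 = (2 + 11)*11 = 13*11 = 143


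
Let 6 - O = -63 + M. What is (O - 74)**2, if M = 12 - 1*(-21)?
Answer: 1444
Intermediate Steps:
M = 33 (M = 12 + 21 = 33)
O = 36 (O = 6 - (-63 + 33) = 6 - 1*(-30) = 6 + 30 = 36)
(O - 74)**2 = (36 - 74)**2 = (-38)**2 = 1444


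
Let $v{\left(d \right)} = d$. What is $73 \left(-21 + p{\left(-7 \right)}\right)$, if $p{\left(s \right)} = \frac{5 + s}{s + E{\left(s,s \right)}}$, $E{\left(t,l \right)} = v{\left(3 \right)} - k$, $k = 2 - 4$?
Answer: $-1460$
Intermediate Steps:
$k = -2$ ($k = 2 - 4 = -2$)
$E{\left(t,l \right)} = 5$ ($E{\left(t,l \right)} = 3 - -2 = 3 + 2 = 5$)
$p{\left(s \right)} = 1$ ($p{\left(s \right)} = \frac{5 + s}{s + 5} = \frac{5 + s}{5 + s} = 1$)
$73 \left(-21 + p{\left(-7 \right)}\right) = 73 \left(-21 + 1\right) = 73 \left(-20\right) = -1460$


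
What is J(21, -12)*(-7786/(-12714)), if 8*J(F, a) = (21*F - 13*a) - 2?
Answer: 2316335/50856 ≈ 45.547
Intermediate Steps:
J(F, a) = -¼ - 13*a/8 + 21*F/8 (J(F, a) = ((21*F - 13*a) - 2)/8 = ((-13*a + 21*F) - 2)/8 = (-2 - 13*a + 21*F)/8 = -¼ - 13*a/8 + 21*F/8)
J(21, -12)*(-7786/(-12714)) = (-¼ - 13/8*(-12) + (21/8)*21)*(-7786/(-12714)) = (-¼ + 39/2 + 441/8)*(-7786*(-1/12714)) = (595/8)*(3893/6357) = 2316335/50856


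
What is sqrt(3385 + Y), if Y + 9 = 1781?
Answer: 3*sqrt(573) ≈ 71.812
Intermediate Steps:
Y = 1772 (Y = -9 + 1781 = 1772)
sqrt(3385 + Y) = sqrt(3385 + 1772) = sqrt(5157) = 3*sqrt(573)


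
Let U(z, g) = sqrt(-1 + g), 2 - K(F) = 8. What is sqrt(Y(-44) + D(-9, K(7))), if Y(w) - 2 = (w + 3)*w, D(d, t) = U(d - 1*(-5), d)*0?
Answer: sqrt(1806) ≈ 42.497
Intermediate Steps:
K(F) = -6 (K(F) = 2 - 1*8 = 2 - 8 = -6)
D(d, t) = 0 (D(d, t) = sqrt(-1 + d)*0 = 0)
Y(w) = 2 + w*(3 + w) (Y(w) = 2 + (w + 3)*w = 2 + (3 + w)*w = 2 + w*(3 + w))
sqrt(Y(-44) + D(-9, K(7))) = sqrt((2 + (-44)**2 + 3*(-44)) + 0) = sqrt((2 + 1936 - 132) + 0) = sqrt(1806 + 0) = sqrt(1806)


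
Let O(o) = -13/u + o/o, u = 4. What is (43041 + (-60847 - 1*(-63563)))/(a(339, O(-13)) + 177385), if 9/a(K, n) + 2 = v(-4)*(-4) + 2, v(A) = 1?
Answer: 183028/709531 ≈ 0.25796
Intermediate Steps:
O(o) = -9/4 (O(o) = -13/4 + o/o = -13*¼ + 1 = -13/4 + 1 = -9/4)
a(K, n) = -9/4 (a(K, n) = 9/(-2 + (1*(-4) + 2)) = 9/(-2 + (-4 + 2)) = 9/(-2 - 2) = 9/(-4) = 9*(-¼) = -9/4)
(43041 + (-60847 - 1*(-63563)))/(a(339, O(-13)) + 177385) = (43041 + (-60847 - 1*(-63563)))/(-9/4 + 177385) = (43041 + (-60847 + 63563))/(709531/4) = (43041 + 2716)*(4/709531) = 45757*(4/709531) = 183028/709531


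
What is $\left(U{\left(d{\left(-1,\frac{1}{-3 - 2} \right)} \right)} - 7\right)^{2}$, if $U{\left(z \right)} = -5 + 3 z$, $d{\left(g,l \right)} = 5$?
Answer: $9$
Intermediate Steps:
$\left(U{\left(d{\left(-1,\frac{1}{-3 - 2} \right)} \right)} - 7\right)^{2} = \left(\left(-5 + 3 \cdot 5\right) - 7\right)^{2} = \left(\left(-5 + 15\right) - 7\right)^{2} = \left(10 - 7\right)^{2} = 3^{2} = 9$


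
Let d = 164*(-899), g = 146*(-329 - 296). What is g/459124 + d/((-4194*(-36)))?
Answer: -2545896752/2166261813 ≈ -1.1752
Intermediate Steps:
g = -91250 (g = 146*(-625) = -91250)
d = -147436
g/459124 + d/((-4194*(-36))) = -91250/459124 - 147436/((-4194*(-36))) = -91250*1/459124 - 147436/150984 = -45625/229562 - 147436*1/150984 = -45625/229562 - 36859/37746 = -2545896752/2166261813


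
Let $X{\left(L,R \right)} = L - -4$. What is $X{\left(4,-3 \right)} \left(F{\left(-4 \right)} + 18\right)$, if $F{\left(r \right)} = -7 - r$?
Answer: $120$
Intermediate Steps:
$X{\left(L,R \right)} = 4 + L$ ($X{\left(L,R \right)} = L + 4 = 4 + L$)
$X{\left(4,-3 \right)} \left(F{\left(-4 \right)} + 18\right) = \left(4 + 4\right) \left(\left(-7 - -4\right) + 18\right) = 8 \left(\left(-7 + 4\right) + 18\right) = 8 \left(-3 + 18\right) = 8 \cdot 15 = 120$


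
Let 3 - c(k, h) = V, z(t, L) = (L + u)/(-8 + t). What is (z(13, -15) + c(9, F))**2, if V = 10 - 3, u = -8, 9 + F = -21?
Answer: 1849/25 ≈ 73.960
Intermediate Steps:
F = -30 (F = -9 - 21 = -30)
z(t, L) = (-8 + L)/(-8 + t) (z(t, L) = (L - 8)/(-8 + t) = (-8 + L)/(-8 + t))
V = 7
c(k, h) = -4 (c(k, h) = 3 - 1*7 = 3 - 7 = -4)
(z(13, -15) + c(9, F))**2 = ((-8 - 15)/(-8 + 13) - 4)**2 = (-23/5 - 4)**2 = (-43/5)**2 = 1849/25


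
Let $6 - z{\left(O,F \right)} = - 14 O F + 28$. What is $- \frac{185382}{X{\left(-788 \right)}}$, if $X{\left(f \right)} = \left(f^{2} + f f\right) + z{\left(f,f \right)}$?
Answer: $- \frac{3433}{183983} \approx -0.018659$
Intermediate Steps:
$z{\left(O,F \right)} = -22 + 14 F O$ ($z{\left(O,F \right)} = 6 - \left(- 14 O F + 28\right) = 6 - \left(- 14 F O + 28\right) = 6 - \left(28 - 14 F O\right) = 6 + \left(-28 + 14 F O\right) = -22 + 14 F O$)
$X{\left(f \right)} = -22 + 16 f^{2}$ ($X{\left(f \right)} = \left(f^{2} + f f\right) + \left(-22 + 14 f f\right) = \left(f^{2} + f^{2}\right) + \left(-22 + 14 f^{2}\right) = 2 f^{2} + \left(-22 + 14 f^{2}\right) = -22 + 16 f^{2}$)
$- \frac{185382}{X{\left(-788 \right)}} = - \frac{185382}{-22 + 16 \left(-788\right)^{2}} = - \frac{185382}{-22 + 16 \cdot 620944} = - \frac{185382}{-22 + 9935104} = - \frac{185382}{9935082} = \left(-185382\right) \frac{1}{9935082} = - \frac{3433}{183983}$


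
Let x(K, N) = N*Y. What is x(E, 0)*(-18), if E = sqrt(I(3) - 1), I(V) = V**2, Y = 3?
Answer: 0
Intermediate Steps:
E = 2*sqrt(2) (E = sqrt(3**2 - 1) = sqrt(9 - 1) = sqrt(8) = 2*sqrt(2) ≈ 2.8284)
x(K, N) = 3*N (x(K, N) = N*3 = 3*N)
x(E, 0)*(-18) = (3*0)*(-18) = 0*(-18) = 0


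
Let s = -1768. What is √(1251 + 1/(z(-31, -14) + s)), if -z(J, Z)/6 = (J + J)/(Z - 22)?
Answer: √35606227470/5335 ≈ 35.369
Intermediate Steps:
z(J, Z) = -12*J/(-22 + Z) (z(J, Z) = -6*(J + J)/(Z - 22) = -6*2*J/(-22 + Z) = -12*J/(-22 + Z))
√(1251 + 1/(z(-31, -14) + s)) = √(1251 + 1/(-12*(-31)/(-22 - 14) - 1768)) = √(1251 + 1/(-12*(-31)/(-36) - 1768)) = √(1251 + 1/(-12*(-31)*(-1/36) - 1768)) = √(1251 + 1/(-31/3 - 1768)) = √(1251 + 1/(-5335/3)) = √(1251 - 3/5335) = √(6674082/5335) = √35606227470/5335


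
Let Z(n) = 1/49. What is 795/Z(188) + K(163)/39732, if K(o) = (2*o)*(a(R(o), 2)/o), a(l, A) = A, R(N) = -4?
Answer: 386940016/9933 ≈ 38955.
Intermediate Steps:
Z(n) = 1/49
K(o) = 4 (K(o) = (2*o)*(2/o) = 4)
795/Z(188) + K(163)/39732 = 795/(1/49) + 4/39732 = 795*49 + 4*(1/39732) = 38955 + 1/9933 = 386940016/9933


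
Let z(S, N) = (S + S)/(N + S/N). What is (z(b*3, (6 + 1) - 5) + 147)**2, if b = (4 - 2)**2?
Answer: 22500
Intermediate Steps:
b = 4 (b = 2**2 = 4)
z(S, N) = 2*S/(N + S/N) (z(S, N) = (2*S)/(N + S/N) = 2*S/(N + S/N))
(z(b*3, (6 + 1) - 5) + 147)**2 = (2*((6 + 1) - 5)*(4*3)/(4*3 + ((6 + 1) - 5)**2) + 147)**2 = (2*(7 - 5)*12/(12 + (7 - 5)**2) + 147)**2 = (2*2*12/(12 + 2**2) + 147)**2 = (2*2*12/(12 + 4) + 147)**2 = (2*2*12/16 + 147)**2 = (2*2*12*(1/16) + 147)**2 = (3 + 147)**2 = 150**2 = 22500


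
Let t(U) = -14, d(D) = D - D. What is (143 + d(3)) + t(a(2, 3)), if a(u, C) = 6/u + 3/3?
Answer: 129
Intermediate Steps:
a(u, C) = 1 + 6/u (a(u, C) = 6/u + 3*(⅓) = 6/u + 1 = 1 + 6/u)
d(D) = 0
(143 + d(3)) + t(a(2, 3)) = (143 + 0) - 14 = 143 - 14 = 129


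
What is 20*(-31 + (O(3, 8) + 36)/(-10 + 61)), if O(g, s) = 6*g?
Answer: -10180/17 ≈ -598.82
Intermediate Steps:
20*(-31 + (O(3, 8) + 36)/(-10 + 61)) = 20*(-31 + (6*3 + 36)/(-10 + 61)) = 20*(-31 + (18 + 36)/51) = 20*(-31 + 54*(1/51)) = 20*(-31 + 18/17) = 20*(-509/17) = -10180/17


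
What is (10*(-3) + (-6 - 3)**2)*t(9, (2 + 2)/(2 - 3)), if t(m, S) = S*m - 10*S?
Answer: 204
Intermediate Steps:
t(m, S) = -10*S + S*m
(10*(-3) + (-6 - 3)**2)*t(9, (2 + 2)/(2 - 3)) = (10*(-3) + (-6 - 3)**2)*(((2 + 2)/(2 - 3))*(-10 + 9)) = (-30 + (-9)**2)*((4/(-1))*(-1)) = (-30 + 81)*((4*(-1))*(-1)) = 51*(-4*(-1)) = 51*4 = 204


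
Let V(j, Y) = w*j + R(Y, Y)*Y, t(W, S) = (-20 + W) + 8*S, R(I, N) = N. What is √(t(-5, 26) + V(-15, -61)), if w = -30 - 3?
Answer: √4399 ≈ 66.325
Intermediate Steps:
w = -33
t(W, S) = -20 + W + 8*S
V(j, Y) = Y² - 33*j (V(j, Y) = -33*j + Y*Y = -33*j + Y² = Y² - 33*j)
√(t(-5, 26) + V(-15, -61)) = √((-20 - 5 + 8*26) + ((-61)² - 33*(-15))) = √((-20 - 5 + 208) + (3721 + 495)) = √(183 + 4216) = √4399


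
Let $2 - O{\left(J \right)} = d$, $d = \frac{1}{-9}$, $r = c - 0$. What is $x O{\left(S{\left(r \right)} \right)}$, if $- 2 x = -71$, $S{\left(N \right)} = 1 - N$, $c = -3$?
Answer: $\frac{1349}{18} \approx 74.944$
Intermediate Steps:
$r = -3$ ($r = -3 - 0 = -3 + 0 = -3$)
$d = - \frac{1}{9} \approx -0.11111$
$O{\left(J \right)} = \frac{19}{9}$ ($O{\left(J \right)} = 2 - - \frac{1}{9} = 2 + \frac{1}{9} = \frac{19}{9}$)
$x = \frac{71}{2}$ ($x = \left(- \frac{1}{2}\right) \left(-71\right) = \frac{71}{2} \approx 35.5$)
$x O{\left(S{\left(r \right)} \right)} = \frac{71}{2} \cdot \frac{19}{9} = \frac{1349}{18}$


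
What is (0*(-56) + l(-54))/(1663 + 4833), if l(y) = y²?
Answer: 729/1624 ≈ 0.44889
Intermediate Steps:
(0*(-56) + l(-54))/(1663 + 4833) = (0*(-56) + (-54)²)/(1663 + 4833) = (0 + 2916)/6496 = 2916*(1/6496) = 729/1624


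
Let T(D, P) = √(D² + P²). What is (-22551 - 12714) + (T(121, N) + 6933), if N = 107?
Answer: -28332 + √26090 ≈ -28170.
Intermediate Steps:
(-22551 - 12714) + (T(121, N) + 6933) = (-22551 - 12714) + (√(121² + 107²) + 6933) = -35265 + (√(14641 + 11449) + 6933) = -35265 + (√26090 + 6933) = -35265 + (6933 + √26090) = -28332 + √26090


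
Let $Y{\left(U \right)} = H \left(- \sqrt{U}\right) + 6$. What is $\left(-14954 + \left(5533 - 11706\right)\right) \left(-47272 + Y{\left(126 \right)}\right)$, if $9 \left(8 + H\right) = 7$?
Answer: $998588782 - \frac{1373255 \sqrt{14}}{3} \approx 9.9688 \cdot 10^{8}$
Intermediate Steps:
$H = - \frac{65}{9}$ ($H = -8 + \frac{1}{9} \cdot 7 = -8 + \frac{7}{9} = - \frac{65}{9} \approx -7.2222$)
$Y{\left(U \right)} = 6 + \frac{65 \sqrt{U}}{9}$ ($Y{\left(U \right)} = - \frac{65 \left(- \sqrt{U}\right)}{9} + 6 = \frac{65 \sqrt{U}}{9} + 6 = 6 + \frac{65 \sqrt{U}}{9}$)
$\left(-14954 + \left(5533 - 11706\right)\right) \left(-47272 + Y{\left(126 \right)}\right) = \left(-14954 + \left(5533 - 11706\right)\right) \left(-47272 + \left(6 + \frac{65 \sqrt{126}}{9}\right)\right) = \left(-14954 - 6173\right) \left(-47272 + \left(6 + \frac{65 \cdot 3 \sqrt{14}}{9}\right)\right) = - 21127 \left(-47272 + \left(6 + \frac{65 \sqrt{14}}{3}\right)\right) = - 21127 \left(-47266 + \frac{65 \sqrt{14}}{3}\right) = 998588782 - \frac{1373255 \sqrt{14}}{3}$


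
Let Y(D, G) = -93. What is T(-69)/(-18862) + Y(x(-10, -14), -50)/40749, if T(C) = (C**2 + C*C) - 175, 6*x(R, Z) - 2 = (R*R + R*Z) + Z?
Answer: -127545023/256202546 ≈ -0.49783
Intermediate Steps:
x(R, Z) = 1/3 + Z/6 + R**2/6 + R*Z/6 (x(R, Z) = 1/3 + ((R*R + R*Z) + Z)/6 = 1/3 + ((R**2 + R*Z) + Z)/6 = 1/3 + (Z + R**2 + R*Z)/6 = 1/3 + (Z/6 + R**2/6 + R*Z/6) = 1/3 + Z/6 + R**2/6 + R*Z/6)
T(C) = -175 + 2*C**2 (T(C) = (C**2 + C**2) - 175 = 2*C**2 - 175 = -175 + 2*C**2)
T(-69)/(-18862) + Y(x(-10, -14), -50)/40749 = (-175 + 2*(-69)**2)/(-18862) - 93/40749 = (-175 + 2*4761)*(-1/18862) - 93*1/40749 = (-175 + 9522)*(-1/18862) - 31/13583 = 9347*(-1/18862) - 31/13583 = -9347/18862 - 31/13583 = -127545023/256202546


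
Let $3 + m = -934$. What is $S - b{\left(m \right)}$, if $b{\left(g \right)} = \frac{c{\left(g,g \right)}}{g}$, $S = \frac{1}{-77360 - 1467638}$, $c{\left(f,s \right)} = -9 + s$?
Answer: $- \frac{1461569045}{1447663126} \approx -1.0096$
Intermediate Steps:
$m = -937$ ($m = -3 - 934 = -937$)
$S = - \frac{1}{1544998}$ ($S = \frac{1}{-1544998} = - \frac{1}{1544998} \approx -6.4725 \cdot 10^{-7}$)
$b{\left(g \right)} = \frac{-9 + g}{g}$
$S - b{\left(m \right)} = - \frac{1}{1544998} - \frac{-9 - 937}{-937} = - \frac{1}{1544998} - \left(- \frac{1}{937}\right) \left(-946\right) = - \frac{1}{1544998} - \frac{946}{937} = - \frac{1461569045}{1447663126}$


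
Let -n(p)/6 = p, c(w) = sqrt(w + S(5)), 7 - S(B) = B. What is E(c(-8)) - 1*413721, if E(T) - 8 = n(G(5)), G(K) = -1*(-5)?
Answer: -413743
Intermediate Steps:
S(B) = 7 - B
G(K) = 5
c(w) = sqrt(2 + w) (c(w) = sqrt(w + (7 - 1*5)) = sqrt(w + (7 - 5)) = sqrt(w + 2) = sqrt(2 + w))
n(p) = -6*p
E(T) = -22 (E(T) = 8 - 6*5 = 8 - 30 = -22)
E(c(-8)) - 1*413721 = -22 - 1*413721 = -22 - 413721 = -413743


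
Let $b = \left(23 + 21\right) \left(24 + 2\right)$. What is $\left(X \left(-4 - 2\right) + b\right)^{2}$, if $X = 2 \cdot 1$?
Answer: $1281424$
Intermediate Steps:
$X = 2$
$b = 1144$ ($b = 44 \cdot 26 = 1144$)
$\left(X \left(-4 - 2\right) + b\right)^{2} = \left(2 \left(-4 - 2\right) + 1144\right)^{2} = \left(2 \left(-6\right) + 1144\right)^{2} = \left(-12 + 1144\right)^{2} = 1132^{2} = 1281424$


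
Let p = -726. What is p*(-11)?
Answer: 7986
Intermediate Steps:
p*(-11) = -726*(-11) = 7986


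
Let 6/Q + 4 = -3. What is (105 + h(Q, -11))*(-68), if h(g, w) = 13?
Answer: -8024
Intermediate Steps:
Q = -6/7 (Q = 6/(-4 - 3) = 6/(-7) = 6*(-⅐) = -6/7 ≈ -0.85714)
(105 + h(Q, -11))*(-68) = (105 + 13)*(-68) = 118*(-68) = -8024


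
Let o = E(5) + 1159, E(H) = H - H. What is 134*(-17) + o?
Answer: -1119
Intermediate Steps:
E(H) = 0
o = 1159 (o = 0 + 1159 = 1159)
134*(-17) + o = 134*(-17) + 1159 = -2278 + 1159 = -1119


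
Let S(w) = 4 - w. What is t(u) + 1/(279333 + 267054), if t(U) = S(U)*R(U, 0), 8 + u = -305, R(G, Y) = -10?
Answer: -1732046789/546387 ≈ -3170.0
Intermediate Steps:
u = -313 (u = -8 - 305 = -313)
t(U) = -40 + 10*U (t(U) = (4 - U)*(-10) = -40 + 10*U)
t(u) + 1/(279333 + 267054) = (-40 + 10*(-313)) + 1/(279333 + 267054) = (-40 - 3130) + 1/546387 = -3170 + 1/546387 = -1732046789/546387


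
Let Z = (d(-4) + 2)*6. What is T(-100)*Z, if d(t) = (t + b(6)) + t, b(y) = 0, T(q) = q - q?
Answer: 0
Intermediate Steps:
T(q) = 0
d(t) = 2*t (d(t) = (t + 0) + t = t + t = 2*t)
Z = -36 (Z = (2*(-4) + 2)*6 = (-8 + 2)*6 = -6*6 = -36)
T(-100)*Z = 0*(-36) = 0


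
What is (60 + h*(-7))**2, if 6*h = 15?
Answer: 7225/4 ≈ 1806.3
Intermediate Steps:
h = 5/2 (h = (1/6)*15 = 5/2 ≈ 2.5000)
(60 + h*(-7))**2 = (60 + (5/2)*(-7))**2 = (60 - 35/2)**2 = (85/2)**2 = 7225/4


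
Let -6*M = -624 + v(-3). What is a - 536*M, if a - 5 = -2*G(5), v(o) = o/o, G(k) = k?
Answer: -166979/3 ≈ -55660.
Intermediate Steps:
v(o) = 1
a = -5 (a = 5 - 2*5 = 5 - 10 = -5)
M = 623/6 (M = -(-624 + 1)/6 = -1/6*(-623) = 623/6 ≈ 103.83)
a - 536*M = -5 - 536*623/6 = -5 - 166964/3 = -166979/3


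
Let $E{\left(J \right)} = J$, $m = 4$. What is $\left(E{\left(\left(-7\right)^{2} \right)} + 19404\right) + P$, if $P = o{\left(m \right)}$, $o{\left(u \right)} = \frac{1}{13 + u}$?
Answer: $\frac{330702}{17} \approx 19453.0$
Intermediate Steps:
$P = \frac{1}{17}$ ($P = \frac{1}{13 + 4} = \frac{1}{17} \approx 0.058824$)
$\left(E{\left(\left(-7\right)^{2} \right)} + 19404\right) + P = \left(\left(-7\right)^{2} + 19404\right) + \frac{1}{17} = \left(49 + 19404\right) + \frac{1}{17} = 19453 + \frac{1}{17} = \frac{330702}{17}$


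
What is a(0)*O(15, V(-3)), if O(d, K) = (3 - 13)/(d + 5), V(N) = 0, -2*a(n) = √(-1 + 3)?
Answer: √2/4 ≈ 0.35355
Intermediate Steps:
a(n) = -√2/2 (a(n) = -√(-1 + 3)/2 = -√2/2)
O(d, K) = -10/(5 + d)
a(0)*O(15, V(-3)) = (-√2/2)*(-10/(5 + 15)) = (-√2/2)*(-10/20) = (-√2/2)*(-10*1/20) = -√2/2*(-½) = √2/4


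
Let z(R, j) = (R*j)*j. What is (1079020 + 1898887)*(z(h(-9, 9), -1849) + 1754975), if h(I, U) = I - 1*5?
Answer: -137306047675773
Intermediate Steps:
h(I, U) = -5 + I (h(I, U) = I - 5 = -5 + I)
z(R, j) = R*j²
(1079020 + 1898887)*(z(h(-9, 9), -1849) + 1754975) = (1079020 + 1898887)*((-5 - 9)*(-1849)² + 1754975) = 2977907*(-14*3418801 + 1754975) = 2977907*(-47863214 + 1754975) = 2977907*(-46108239) = -137306047675773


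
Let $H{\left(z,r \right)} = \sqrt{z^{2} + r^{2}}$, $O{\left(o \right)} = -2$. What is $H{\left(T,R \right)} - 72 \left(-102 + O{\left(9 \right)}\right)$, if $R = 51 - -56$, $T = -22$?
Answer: $7488 + \sqrt{11933} \approx 7597.2$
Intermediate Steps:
$R = 107$ ($R = 51 + 56 = 107$)
$H{\left(z,r \right)} = \sqrt{r^{2} + z^{2}}$
$H{\left(T,R \right)} - 72 \left(-102 + O{\left(9 \right)}\right) = \sqrt{107^{2} + \left(-22\right)^{2}} - 72 \left(-102 - 2\right) = \sqrt{11449 + 484} - 72 \left(-104\right) = \sqrt{11933} - -7488 = \sqrt{11933} + 7488 = 7488 + \sqrt{11933}$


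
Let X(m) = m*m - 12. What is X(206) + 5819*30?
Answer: 216994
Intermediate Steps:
X(m) = -12 + m² (X(m) = m² - 12 = -12 + m²)
X(206) + 5819*30 = (-12 + 206²) + 5819*30 = (-12 + 42436) + 174570 = 42424 + 174570 = 216994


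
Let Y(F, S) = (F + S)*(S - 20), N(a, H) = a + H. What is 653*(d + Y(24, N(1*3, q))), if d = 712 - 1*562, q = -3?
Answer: -215490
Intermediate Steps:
N(a, H) = H + a
d = 150 (d = 712 - 562 = 150)
Y(F, S) = (-20 + S)*(F + S) (Y(F, S) = (F + S)*(-20 + S) = (-20 + S)*(F + S))
653*(d + Y(24, N(1*3, q))) = 653*(150 + ((-3 + 1*3)**2 - 20*24 - 20*(-3 + 1*3) + 24*(-3 + 1*3))) = 653*(150 + ((-3 + 3)**2 - 480 - 20*(-3 + 3) + 24*(-3 + 3))) = 653*(150 + (0**2 - 480 - 20*0 + 24*0)) = 653*(150 + (0 - 480 + 0 + 0)) = 653*(150 - 480) = 653*(-330) = -215490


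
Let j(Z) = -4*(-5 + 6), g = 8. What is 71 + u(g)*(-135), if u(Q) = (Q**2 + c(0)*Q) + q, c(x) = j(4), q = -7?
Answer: -3304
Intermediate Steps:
j(Z) = -4 (j(Z) = -4*1 = -4)
c(x) = -4
u(Q) = -7 + Q**2 - 4*Q (u(Q) = (Q**2 - 4*Q) - 7 = -7 + Q**2 - 4*Q)
71 + u(g)*(-135) = 71 + (-7 + 8**2 - 4*8)*(-135) = 71 + (-7 + 64 - 32)*(-135) = 71 + 25*(-135) = 71 - 3375 = -3304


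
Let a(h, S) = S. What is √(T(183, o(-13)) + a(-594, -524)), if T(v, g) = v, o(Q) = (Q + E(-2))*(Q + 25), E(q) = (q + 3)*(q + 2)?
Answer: I*√341 ≈ 18.466*I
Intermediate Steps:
E(q) = (2 + q)*(3 + q) (E(q) = (3 + q)*(2 + q) = (2 + q)*(3 + q))
o(Q) = Q*(25 + Q) (o(Q) = (Q + (6 + (-2)² + 5*(-2)))*(Q + 25) = (Q + (6 + 4 - 10))*(25 + Q) = (Q + 0)*(25 + Q) = Q*(25 + Q))
√(T(183, o(-13)) + a(-594, -524)) = √(183 - 524) = √(-341) = I*√341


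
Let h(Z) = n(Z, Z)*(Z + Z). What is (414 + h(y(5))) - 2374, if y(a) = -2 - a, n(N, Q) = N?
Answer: -1862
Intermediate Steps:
h(Z) = 2*Z² (h(Z) = Z*(Z + Z) = Z*(2*Z) = 2*Z²)
(414 + h(y(5))) - 2374 = (414 + 2*(-2 - 1*5)²) - 2374 = (414 + 2*(-2 - 5)²) - 2374 = (414 + 2*(-7)²) - 2374 = (414 + 2*49) - 2374 = (414 + 98) - 2374 = 512 - 2374 = -1862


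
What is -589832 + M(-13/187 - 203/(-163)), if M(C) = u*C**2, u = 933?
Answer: -546809238157940/929091361 ≈ -5.8854e+5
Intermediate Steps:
M(C) = 933*C**2
-589832 + M(-13/187 - 203/(-163)) = -589832 + 933*(-13/187 - 203/(-163))**2 = -589832 + 933*(-13*1/187 - 203*(-1/163))**2 = -589832 + 933*(-13/187 + 203/163)**2 = -589832 + 933*(35842/30481)**2 = -589832 + 933*(1284648964/929091361) = -589832 + 1198577483412/929091361 = -546809238157940/929091361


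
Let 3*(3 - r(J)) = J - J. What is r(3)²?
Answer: 9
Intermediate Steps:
r(J) = 3 (r(J) = 3 - (J - J)/3 = 3 - ⅓*0 = 3 + 0 = 3)
r(3)² = 3² = 9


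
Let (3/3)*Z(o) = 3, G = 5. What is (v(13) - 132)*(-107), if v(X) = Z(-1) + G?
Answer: 13268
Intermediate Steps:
Z(o) = 3
v(X) = 8 (v(X) = 3 + 5 = 8)
(v(13) - 132)*(-107) = (8 - 132)*(-107) = -124*(-107) = 13268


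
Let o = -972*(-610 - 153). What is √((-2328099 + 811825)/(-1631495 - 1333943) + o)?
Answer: √1630454965910798699/1482719 ≈ 861.18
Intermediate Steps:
o = 741636 (o = -972*(-763) = 741636)
√((-2328099 + 811825)/(-1631495 - 1333943) + o) = √((-2328099 + 811825)/(-1631495 - 1333943) + 741636) = √(-1516274/(-2965438) + 741636) = √(-1516274*(-1/2965438) + 741636) = √(758137/1482719 + 741636) = √(1099638546421/1482719) = √1630454965910798699/1482719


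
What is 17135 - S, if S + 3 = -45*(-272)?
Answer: 4898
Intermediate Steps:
S = 12237 (S = -3 - 45*(-272) = -3 + 12240 = 12237)
17135 - S = 17135 - 1*12237 = 17135 - 12237 = 4898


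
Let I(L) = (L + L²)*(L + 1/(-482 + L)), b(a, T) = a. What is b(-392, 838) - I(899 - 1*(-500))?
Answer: -358950994552/131 ≈ -2.7401e+9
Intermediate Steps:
b(-392, 838) - I(899 - 1*(-500)) = -392 - (899 - 1*(-500))*(1 + (899 - 1*(-500))³ - 481*(899 - 1*(-500)) - 481*(899 - 1*(-500))²)/(-482 + (899 - 1*(-500))) = -392 - (899 + 500)*(1 + (899 + 500)³ - 481*(899 + 500) - 481*(899 + 500)²)/(-482 + (899 + 500)) = -392 - 1399*(1 + 1399³ - 481*1399 - 481*1399²)/(-482 + 1399) = -392 - 1399*(1 + 2738124199 - 672919 - 481*1957201)/917 = -392 - 1399*(1 + 2738124199 - 672919 - 941413681)/917 = -392 - 1399*1796037600/917 = -392 - 1*358950943200/131 = -392 - 358950943200/131 = -358950994552/131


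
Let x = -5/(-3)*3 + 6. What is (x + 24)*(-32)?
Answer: -1120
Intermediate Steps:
x = 11 (x = -5*(-1/3)*3 + 6 = (5/3)*3 + 6 = 5 + 6 = 11)
(x + 24)*(-32) = (11 + 24)*(-32) = 35*(-32) = -1120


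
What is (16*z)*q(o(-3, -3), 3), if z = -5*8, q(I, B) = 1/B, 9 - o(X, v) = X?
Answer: -640/3 ≈ -213.33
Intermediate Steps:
o(X, v) = 9 - X
z = -40
(16*z)*q(o(-3, -3), 3) = (16*(-40))/3 = -640*⅓ = -640/3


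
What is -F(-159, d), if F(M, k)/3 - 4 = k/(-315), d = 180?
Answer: -72/7 ≈ -10.286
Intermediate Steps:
F(M, k) = 12 - k/105 (F(M, k) = 12 + 3*(k/(-315)) = 12 + 3*(k*(-1/315)) = 12 + 3*(-k/315) = 12 - k/105)
-F(-159, d) = -(12 - 1/105*180) = -(12 - 12/7) = -1*72/7 = -72/7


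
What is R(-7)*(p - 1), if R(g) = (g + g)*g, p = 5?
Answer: 392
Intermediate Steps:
R(g) = 2*g² (R(g) = (2*g)*g = 2*g²)
R(-7)*(p - 1) = (2*(-7)²)*(5 - 1) = (2*49)*4 = 98*4 = 392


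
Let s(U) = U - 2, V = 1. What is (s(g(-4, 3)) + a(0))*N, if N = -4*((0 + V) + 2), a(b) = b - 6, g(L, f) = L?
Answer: 144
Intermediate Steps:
a(b) = -6 + b
s(U) = -2 + U
N = -12 (N = -4*((0 + 1) + 2) = -4*(1 + 2) = -4*3 = -12)
(s(g(-4, 3)) + a(0))*N = ((-2 - 4) + (-6 + 0))*(-12) = (-6 - 6)*(-12) = -12*(-12) = 144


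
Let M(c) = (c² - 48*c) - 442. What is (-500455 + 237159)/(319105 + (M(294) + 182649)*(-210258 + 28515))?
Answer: 65824/11564727107 ≈ 5.6918e-6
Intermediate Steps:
M(c) = -442 + c² - 48*c
(-500455 + 237159)/(319105 + (M(294) + 182649)*(-210258 + 28515)) = (-500455 + 237159)/(319105 + ((-442 + 294² - 48*294) + 182649)*(-210258 + 28515)) = -263296/(319105 + ((-442 + 86436 - 14112) + 182649)*(-181743)) = -263296/(319105 + (71882 + 182649)*(-181743)) = -263296/(319105 + 254531*(-181743)) = -263296/(319105 - 46259227533) = -263296/(-46258908428) = -263296*(-1/46258908428) = 65824/11564727107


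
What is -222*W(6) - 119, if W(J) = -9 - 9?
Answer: 3877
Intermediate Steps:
W(J) = -18
-222*W(6) - 119 = -222*(-18) - 119 = 3996 - 119 = 3877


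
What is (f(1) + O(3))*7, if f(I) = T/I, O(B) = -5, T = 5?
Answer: 0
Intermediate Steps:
f(I) = 5/I
(f(1) + O(3))*7 = (5/1 - 5)*7 = (5*1 - 5)*7 = (5 - 5)*7 = 0*7 = 0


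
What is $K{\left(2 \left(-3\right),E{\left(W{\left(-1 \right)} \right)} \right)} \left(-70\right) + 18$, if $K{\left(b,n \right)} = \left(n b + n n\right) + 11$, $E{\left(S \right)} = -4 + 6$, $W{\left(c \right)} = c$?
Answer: $-192$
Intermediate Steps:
$E{\left(S \right)} = 2$
$K{\left(b,n \right)} = 11 + n^{2} + b n$ ($K{\left(b,n \right)} = \left(b n + n^{2}\right) + 11 = \left(n^{2} + b n\right) + 11 = 11 + n^{2} + b n$)
$K{\left(2 \left(-3\right),E{\left(W{\left(-1 \right)} \right)} \right)} \left(-70\right) + 18 = \left(11 + 2^{2} + 2 \left(-3\right) 2\right) \left(-70\right) + 18 = \left(11 + 4 - 12\right) \left(-70\right) + 18 = 3 \left(-70\right) + 18 = -210 + 18 = -192$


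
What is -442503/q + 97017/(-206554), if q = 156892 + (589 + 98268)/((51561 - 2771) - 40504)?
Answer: -883479116783805/268542088320826 ≈ -3.2899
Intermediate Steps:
q = 1300105969/8286 (q = 156892 + 98857/(48790 - 40504) = 156892 + 98857/8286 = 1300105969/8286 ≈ 1.5690e+5)
-442503/q + 97017/(-206554) = -442503/1300105969/8286 + 97017/(-206554) = -442503*8286/1300105969 + 97017*(-1/206554) = -3666579858/1300105969 - 97017/206554 = -883479116783805/268542088320826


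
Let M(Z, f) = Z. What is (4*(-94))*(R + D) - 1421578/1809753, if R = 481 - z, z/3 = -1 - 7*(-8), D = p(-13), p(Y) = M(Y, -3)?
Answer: -206182961362/1809753 ≈ -1.1393e+5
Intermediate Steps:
p(Y) = Y
D = -13
z = 165 (z = 3*(-1 - 7*(-8)) = 3*(-1 + 56) = 3*55 = 165)
R = 316 (R = 481 - 1*165 = 481 - 165 = 316)
(4*(-94))*(R + D) - 1421578/1809753 = (4*(-94))*(316 - 13) - 1421578/1809753 = -376*303 - 1421578*1/1809753 = -113928 - 1421578/1809753 = -206182961362/1809753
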